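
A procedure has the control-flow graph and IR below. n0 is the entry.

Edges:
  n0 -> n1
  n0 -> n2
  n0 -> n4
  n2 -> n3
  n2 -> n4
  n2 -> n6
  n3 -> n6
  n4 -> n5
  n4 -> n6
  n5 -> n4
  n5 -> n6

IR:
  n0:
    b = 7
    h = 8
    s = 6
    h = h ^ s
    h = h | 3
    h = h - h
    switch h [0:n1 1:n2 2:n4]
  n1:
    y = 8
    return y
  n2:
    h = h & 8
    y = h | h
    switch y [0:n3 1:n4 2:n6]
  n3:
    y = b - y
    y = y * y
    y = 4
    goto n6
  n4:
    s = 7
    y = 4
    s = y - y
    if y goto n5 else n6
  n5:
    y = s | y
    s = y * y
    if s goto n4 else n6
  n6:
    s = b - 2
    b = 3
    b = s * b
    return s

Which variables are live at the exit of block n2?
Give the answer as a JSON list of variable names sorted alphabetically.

Answer: ["b", "y"]

Analysis:
Block summaries:
  n0: def={b,h,s} ue=∅
  n1: def={y} ue=∅
  n2: def={h,y} ue={h}
  n3: def={y} ue={b,y}
  n4: def={s,y} ue=∅
  n5: def={s,y} ue={s,y}
  n6: def={b,s} ue={b}

Backward fixpoint:
  n0: in=∅ out={b,h}
  n1: in=∅ out=∅
  n2: in={b,h} out={b,y}
  n3: in={b,y} out={b}
  n4: in={b} out={b,s,y}
  n5: in={b,s,y} out={b}
  n6: in={b} out=∅

live-out(n2) = ["b", "y"]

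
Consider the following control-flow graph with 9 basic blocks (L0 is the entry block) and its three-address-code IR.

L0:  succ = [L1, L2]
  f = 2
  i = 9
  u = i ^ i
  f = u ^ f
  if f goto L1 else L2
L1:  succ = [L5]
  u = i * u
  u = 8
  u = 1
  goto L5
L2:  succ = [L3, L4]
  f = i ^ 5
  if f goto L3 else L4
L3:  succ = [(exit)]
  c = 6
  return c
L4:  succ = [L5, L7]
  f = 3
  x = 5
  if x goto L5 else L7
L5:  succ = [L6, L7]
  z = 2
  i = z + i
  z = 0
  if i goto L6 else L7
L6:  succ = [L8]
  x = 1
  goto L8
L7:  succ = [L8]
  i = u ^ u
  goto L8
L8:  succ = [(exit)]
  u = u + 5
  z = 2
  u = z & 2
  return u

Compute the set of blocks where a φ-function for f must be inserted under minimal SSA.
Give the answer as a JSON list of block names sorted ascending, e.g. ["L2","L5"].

Answer: ["L5", "L7", "L8"]

Analysis:
idom tree: L1←L0 L2←L0 L3←L2 L4←L2 L5←L0 L6←L5 L7←L0 L8←L0
Dom at joins:
  L5: preds {L1,L4}: {L0,L1} ∩ {L0,L2,L4} = {L0}; idom=L0
  L7: preds {L4,L5}: {L0,L2,L4} ∩ {L0,L5} = {L0}; idom=L0
  L8: preds {L6,L7}: {L0,L5,L6} ∩ {L0,L7} = {L0}; idom=L0

DF walk-up:
  join L5 pred L1: L1 stop@L0
  join L5 pred L4: L4→L2 stop@L0
  join L7 pred L4: L4→L2 stop@L0
  join L7 pred L5: L5 stop@L0
  join L8 pred L6: L6→L5 stop@L0
  join L8 pred L7: L7 stop@L0
  L0 → ∅
  L1 → {L5}
  L2 → {L5,L7}
  L3 → ∅
  L4 → {L5,L7}
  L5 → {L7,L8}
  L6 → {L8}
  L7 → {L8}
  L8 → ∅

φ for f: defs {L0,L2,L4}
  DF⁺ = {L5,L7,L8}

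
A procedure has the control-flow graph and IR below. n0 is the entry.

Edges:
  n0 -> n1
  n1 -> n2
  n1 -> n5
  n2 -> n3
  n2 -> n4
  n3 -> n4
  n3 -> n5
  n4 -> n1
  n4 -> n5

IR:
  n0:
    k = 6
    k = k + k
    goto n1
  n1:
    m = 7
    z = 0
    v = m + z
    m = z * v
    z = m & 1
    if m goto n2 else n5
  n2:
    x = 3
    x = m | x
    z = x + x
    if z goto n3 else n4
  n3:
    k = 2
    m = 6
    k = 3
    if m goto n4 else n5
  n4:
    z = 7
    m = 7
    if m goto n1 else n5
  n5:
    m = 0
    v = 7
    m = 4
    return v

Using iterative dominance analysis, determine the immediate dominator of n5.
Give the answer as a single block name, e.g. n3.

Answer: n1

Derivation:
idom tree: n1←n0 n2←n1 n3←n2 n4←n2 n5←n1
Dom∩ at merges:
  n1: preds {n0,n4}: {n0} ∩ {n0,n1,n2,n4} = {n0}; idom=n0
  n4: preds {n2,n3}: {n0,n1,n2} ∩ {n0,n1,n2,n3} = {n0,n1,n2}; idom=n2
  n5: preds {n1,n3,n4}: {n0,n1} ∩ {n0,n1,n2,n3} ∩ {n0,n1,n2,n4} = {n0,n1}; idom=n1

idom(n5) = n1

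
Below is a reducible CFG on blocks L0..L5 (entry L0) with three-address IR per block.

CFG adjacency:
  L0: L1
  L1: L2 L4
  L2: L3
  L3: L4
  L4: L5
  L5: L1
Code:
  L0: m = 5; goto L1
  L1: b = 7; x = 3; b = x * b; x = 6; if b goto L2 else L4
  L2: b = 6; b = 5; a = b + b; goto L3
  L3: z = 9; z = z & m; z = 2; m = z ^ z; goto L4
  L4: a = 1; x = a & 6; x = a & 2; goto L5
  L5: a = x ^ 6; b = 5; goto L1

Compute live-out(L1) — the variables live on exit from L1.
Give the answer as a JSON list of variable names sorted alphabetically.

Per-block:
  L0 def {m} use ∅
  L1 def {b,x} use ∅
  L2 def {a,b} use ∅
  L3 def {m,z} use {m}
  L4 def {a,x} use ∅
  L5 def {a,b} use {x}

Backward fixpoint:
  live L0: ∅→{m}
  live L1: {m}→{m}
  live L2: {m}→{m}
  live L3: {m}→{m}
  live L4: {m}→{m,x}
  live L5: {m,x}→{m}

live-out(L1) = ["m"]

Answer: ["m"]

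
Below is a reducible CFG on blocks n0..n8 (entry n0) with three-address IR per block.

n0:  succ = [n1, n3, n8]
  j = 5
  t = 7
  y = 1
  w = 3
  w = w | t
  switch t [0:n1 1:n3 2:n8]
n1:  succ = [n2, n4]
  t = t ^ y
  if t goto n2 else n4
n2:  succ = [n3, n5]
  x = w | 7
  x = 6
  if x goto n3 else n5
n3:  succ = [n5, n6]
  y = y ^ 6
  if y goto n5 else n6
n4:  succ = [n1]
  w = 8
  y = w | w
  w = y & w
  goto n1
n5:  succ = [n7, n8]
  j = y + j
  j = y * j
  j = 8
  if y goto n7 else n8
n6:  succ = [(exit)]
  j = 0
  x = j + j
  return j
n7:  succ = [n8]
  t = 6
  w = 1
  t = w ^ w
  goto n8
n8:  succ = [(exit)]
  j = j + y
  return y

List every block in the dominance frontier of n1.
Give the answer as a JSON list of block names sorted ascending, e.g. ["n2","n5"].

Answer: ["n1", "n3", "n5"]

Analysis:
idom tree: n1←n0 n2←n1 n3←n0 n4←n1 n5←n0 n6←n3 n7←n5 n8←n0
Dom∩ at merges:
  n1: preds {n0,n4}: {n0} ∩ {n0,n1,n4} = {n0}; idom=n0
  n3: preds {n0,n2}: {n0} ∩ {n0,n1,n2} = {n0}; idom=n0
  n5: preds {n2,n3}: {n0,n1,n2} ∩ {n0,n3} = {n0}; idom=n0
  n8: preds {n0,n5,n7}: {n0} ∩ {n0,n5} ∩ {n0,n5,n7} = {n0}; idom=n0

DF derivation:
  n1←n0: walk · to n0
  n1←n4: walk n4→n1 to n0
  n3←n0: walk · to n0
  n3←n2: walk n2→n1 to n0
  n5←n2: walk n2→n1 to n0
  n5←n3: walk n3 to n0
  n8←n0: walk · to n0
  n8←n5: walk n5 to n0
  n8←n7: walk n7→n5 to n0
  n0 → ∅
  n1 → {n1,n3,n5}
  n2 → {n3,n5}
  n3 → {n5}
  n4 → {n1}
  n5 → {n8}
  n6 → ∅
  n7 → {n8}
  n8 → ∅

DF(n1) = ["n1", "n3", "n5"]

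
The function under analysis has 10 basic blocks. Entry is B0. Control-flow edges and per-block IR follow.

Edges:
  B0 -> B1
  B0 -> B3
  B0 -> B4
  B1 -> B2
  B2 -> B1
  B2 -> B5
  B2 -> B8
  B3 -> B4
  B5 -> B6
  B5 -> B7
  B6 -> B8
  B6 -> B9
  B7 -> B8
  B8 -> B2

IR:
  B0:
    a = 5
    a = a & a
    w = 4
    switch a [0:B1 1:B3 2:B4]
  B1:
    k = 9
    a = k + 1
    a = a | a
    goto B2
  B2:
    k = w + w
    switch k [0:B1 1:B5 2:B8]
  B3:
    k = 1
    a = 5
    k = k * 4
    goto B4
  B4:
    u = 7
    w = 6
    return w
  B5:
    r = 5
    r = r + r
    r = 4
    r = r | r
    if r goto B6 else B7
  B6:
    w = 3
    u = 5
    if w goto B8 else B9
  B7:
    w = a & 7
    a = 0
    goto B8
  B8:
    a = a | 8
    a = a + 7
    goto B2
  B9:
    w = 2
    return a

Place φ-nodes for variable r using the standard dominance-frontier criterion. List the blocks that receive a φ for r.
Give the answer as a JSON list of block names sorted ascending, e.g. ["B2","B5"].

idom tree: B1←B0 B2←B1 B3←B0 B4←B0 B5←B2 B6←B5 B7←B5 B8←B2 B9←B6
Dom∩ at merges:
  B1: preds {B0,B2}: {B0} ∩ {B0,B1,B2} = {B0}; idom=B0
  B2: preds {B1,B8}: {B0,B1} ∩ {B0,B1,B2,B8} = {B0,B1}; idom=B1
  B4: preds {B0,B3}: {B0} ∩ {B0,B3} = {B0}; idom=B0
  B8: preds {B2,B6,B7}: {B0,B1,B2} ∩ {B0,B1,B2,B5,B6} ∩ {B0,B1,B2,B5,B7} = {B0,B1,B2}; idom=B2

Frontier:
  B1←B0: walk · to B0
  B1←B2: walk B2→B1 to B0
  B2←B1: walk · to B1
  B2←B8: walk B8→B2 to B1
  B4←B0: walk · to B0
  B4←B3: walk B3 to B0
  B8←B2: walk · to B2
  B8←B6: walk B6→B5 to B2
  B8←B7: walk B7→B5 to B2
  B0 → ∅
  B1 → {B1}
  B2 → {B1,B2}
  B3 → {B4}
  B4 → ∅
  B5 → {B8}
  B6 → {B8}
  B7 → {B8}
  B8 → {B2}
  B9 → ∅

φ for r: defs {B5}
  DF⁺ = {B1,B2,B8}

Answer: ["B1", "B2", "B8"]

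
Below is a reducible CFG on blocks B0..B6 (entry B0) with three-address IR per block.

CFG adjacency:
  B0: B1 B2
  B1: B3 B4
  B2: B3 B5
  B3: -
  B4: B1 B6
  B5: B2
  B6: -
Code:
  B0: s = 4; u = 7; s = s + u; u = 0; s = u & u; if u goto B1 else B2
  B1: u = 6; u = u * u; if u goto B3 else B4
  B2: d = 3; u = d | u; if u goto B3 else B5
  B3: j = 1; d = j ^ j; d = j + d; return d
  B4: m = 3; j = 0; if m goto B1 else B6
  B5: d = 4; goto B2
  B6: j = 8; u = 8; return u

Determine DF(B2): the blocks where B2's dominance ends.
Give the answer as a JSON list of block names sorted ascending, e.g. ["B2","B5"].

idom tree: B1←B0 B2←B0 B3←B0 B4←B1 B5←B2 B6←B4
Join-block Dom:
  B1: preds {B0,B4}: {B0} ∩ {B0,B1,B4} = {B0}; idom=B0
  B2: preds {B0,B5}: {B0} ∩ {B0,B2,B5} = {B0}; idom=B0
  B3: preds {B1,B2}: {B0,B1} ∩ {B0,B2} = {B0}; idom=B0

Frontier:
  join B1 pred B0: · stop@B0
  join B1 pred B4: B4→B1 stop@B0
  join B2 pred B0: · stop@B0
  join B2 pred B5: B5→B2 stop@B0
  join B3 pred B1: B1 stop@B0
  join B3 pred B2: B2 stop@B0
  DF(B0)=∅
  DF(B1)={B1,B3}
  DF(B2)={B2,B3}
  DF(B3)=∅
  DF(B4)={B1}
  DF(B5)={B2}
  DF(B6)=∅

DF(B2) = ["B2", "B3"]

Answer: ["B2", "B3"]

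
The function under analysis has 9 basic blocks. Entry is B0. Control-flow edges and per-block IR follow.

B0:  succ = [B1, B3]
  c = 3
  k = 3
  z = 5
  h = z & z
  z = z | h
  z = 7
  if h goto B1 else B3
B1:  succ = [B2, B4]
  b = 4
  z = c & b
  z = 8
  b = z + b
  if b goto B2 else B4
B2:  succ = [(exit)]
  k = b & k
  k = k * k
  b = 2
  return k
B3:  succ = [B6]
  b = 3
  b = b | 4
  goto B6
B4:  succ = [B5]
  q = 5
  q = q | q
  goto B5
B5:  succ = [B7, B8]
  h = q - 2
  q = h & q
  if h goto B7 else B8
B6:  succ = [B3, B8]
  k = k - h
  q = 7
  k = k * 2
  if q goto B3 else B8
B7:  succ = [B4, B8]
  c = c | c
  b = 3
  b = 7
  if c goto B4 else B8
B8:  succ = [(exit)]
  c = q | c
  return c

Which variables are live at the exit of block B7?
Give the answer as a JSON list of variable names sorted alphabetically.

Per-block:
  B0: def={c,h,k,z} ue=∅
  B1: def={b,z} ue={c}
  B2: def={b,k} ue={b,k}
  B3: def={b} ue=∅
  B4: def={q} ue=∅
  B5: def={h,q} ue={q}
  B6: def={k,q} ue={h,k}
  B7: def={b,c} ue={c}
  B8: def={c} ue={c,q}

Live sets:
  B0: in=∅ out={c,h,k}
  B1: in={c,k} out={b,c,k}
  B2: in={b,k} out=∅
  B3: in={c,h,k} out={c,h,k}
  B4: in={c} out={c,q}
  B5: in={c,q} out={c,q}
  B6: in={c,h,k} out={c,h,k,q}
  B7: in={c,q} out={c,q}
  B8: in={c,q} out=∅

live-out(B7) = ["c", "q"]

Answer: ["c", "q"]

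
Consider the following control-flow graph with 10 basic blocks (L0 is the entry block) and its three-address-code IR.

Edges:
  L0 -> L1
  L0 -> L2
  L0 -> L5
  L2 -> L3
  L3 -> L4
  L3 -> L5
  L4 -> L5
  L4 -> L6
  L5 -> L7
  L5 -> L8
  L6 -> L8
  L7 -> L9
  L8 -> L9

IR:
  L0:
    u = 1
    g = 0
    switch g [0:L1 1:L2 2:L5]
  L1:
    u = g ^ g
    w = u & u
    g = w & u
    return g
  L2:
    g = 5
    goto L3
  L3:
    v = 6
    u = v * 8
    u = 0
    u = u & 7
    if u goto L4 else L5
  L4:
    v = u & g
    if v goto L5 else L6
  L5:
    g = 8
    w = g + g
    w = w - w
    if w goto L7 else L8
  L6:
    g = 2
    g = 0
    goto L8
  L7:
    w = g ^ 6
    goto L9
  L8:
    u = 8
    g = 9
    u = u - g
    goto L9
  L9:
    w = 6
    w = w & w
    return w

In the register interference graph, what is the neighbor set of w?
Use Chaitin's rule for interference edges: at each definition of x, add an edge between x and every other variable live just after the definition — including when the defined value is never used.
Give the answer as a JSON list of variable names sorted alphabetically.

Answer: ["g", "u"]

Working:
Per-block:
  L0 def {g,u} use ∅
  L1 def {g,u,w} use {g}
  L2 def {g} use ∅
  L3 def {u,v} use ∅
  L4 def {v} use {g,u}
  L5 def {g,w} use ∅
  L6 def {g} use ∅
  L7 def {w} use {g}
  L8 def {g,u} use ∅
  L9 def {w} use ∅

Live sets:
  L0 li=∅ lo={g}
  L1 li={g} lo=∅
  L2 li=∅ lo={g}
  L3 li={g} lo={g,u}
  L4 li={g,u} lo=∅
  L5 li=∅ lo={g}
  L6 li=∅ lo=∅
  L7 li={g} lo=∅
  L8 li=∅ lo=∅
  L9 li=∅ lo=∅

Interfere edges:
  g↔{u,v,w}
  u↔{g,w}
  v↔{g}
  w↔{g,u}

N(w) = ["g", "u"]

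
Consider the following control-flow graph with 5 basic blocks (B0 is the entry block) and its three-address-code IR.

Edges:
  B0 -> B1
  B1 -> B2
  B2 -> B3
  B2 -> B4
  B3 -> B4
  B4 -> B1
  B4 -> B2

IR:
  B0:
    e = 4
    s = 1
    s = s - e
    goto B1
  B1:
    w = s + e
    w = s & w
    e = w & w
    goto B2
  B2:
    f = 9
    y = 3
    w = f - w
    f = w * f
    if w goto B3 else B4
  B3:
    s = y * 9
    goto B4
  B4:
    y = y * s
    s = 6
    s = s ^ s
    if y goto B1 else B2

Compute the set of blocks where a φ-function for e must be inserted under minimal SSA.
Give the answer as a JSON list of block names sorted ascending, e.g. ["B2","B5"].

Answer: ["B1"]

Analysis:
idom tree: B1←B0 B2←B1 B3←B2 B4←B2
Dom at joins:
  B1: preds {B0,B4}: {B0} ∩ {B0,B1,B2,B4} = {B0}; idom=B0
  B2: preds {B1,B4}: {B0,B1} ∩ {B0,B1,B2,B4} = {B0,B1}; idom=B1
  B4: preds {B2,B3}: {B0,B1,B2} ∩ {B0,B1,B2,B3} = {B0,B1,B2}; idom=B2

DF walk-up:
  join B1 pred B0: · stop@B0
  join B1 pred B4: B4→B2→B1 stop@B0
  join B2 pred B1: · stop@B1
  join B2 pred B4: B4→B2 stop@B1
  join B4 pred B2: · stop@B2
  join B4 pred B3: B3 stop@B2
  B0 → ∅
  B1 → {B1}
  B2 → {B1,B2}
  B3 → {B4}
  B4 → {B1,B2}

φ for e: defs {B0,B1}
  DF⁺ = {B1}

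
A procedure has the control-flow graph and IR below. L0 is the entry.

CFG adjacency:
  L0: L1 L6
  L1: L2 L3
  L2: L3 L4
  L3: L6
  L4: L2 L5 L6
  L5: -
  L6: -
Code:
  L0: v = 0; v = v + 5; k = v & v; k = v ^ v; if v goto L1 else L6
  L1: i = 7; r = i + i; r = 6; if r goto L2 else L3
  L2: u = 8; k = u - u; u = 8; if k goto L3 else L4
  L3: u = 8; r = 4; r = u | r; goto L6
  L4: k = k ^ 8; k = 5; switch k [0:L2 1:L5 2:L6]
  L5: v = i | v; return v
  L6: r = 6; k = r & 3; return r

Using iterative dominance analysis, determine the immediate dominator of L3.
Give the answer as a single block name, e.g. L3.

idom tree: L1←L0 L2←L1 L3←L1 L4←L2 L5←L4 L6←L0
Dom∩ at merges:
  L2: preds {L1,L4}: {L0,L1} ∩ {L0,L1,L2,L4} = {L0,L1}; idom=L1
  L3: preds {L1,L2}: {L0,L1} ∩ {L0,L1,L2} = {L0,L1}; idom=L1
  L6: preds {L0,L3,L4}: {L0} ∩ {L0,L1,L3} ∩ {L0,L1,L2,L4} = {L0}; idom=L0

idom(L3) = L1

Answer: L1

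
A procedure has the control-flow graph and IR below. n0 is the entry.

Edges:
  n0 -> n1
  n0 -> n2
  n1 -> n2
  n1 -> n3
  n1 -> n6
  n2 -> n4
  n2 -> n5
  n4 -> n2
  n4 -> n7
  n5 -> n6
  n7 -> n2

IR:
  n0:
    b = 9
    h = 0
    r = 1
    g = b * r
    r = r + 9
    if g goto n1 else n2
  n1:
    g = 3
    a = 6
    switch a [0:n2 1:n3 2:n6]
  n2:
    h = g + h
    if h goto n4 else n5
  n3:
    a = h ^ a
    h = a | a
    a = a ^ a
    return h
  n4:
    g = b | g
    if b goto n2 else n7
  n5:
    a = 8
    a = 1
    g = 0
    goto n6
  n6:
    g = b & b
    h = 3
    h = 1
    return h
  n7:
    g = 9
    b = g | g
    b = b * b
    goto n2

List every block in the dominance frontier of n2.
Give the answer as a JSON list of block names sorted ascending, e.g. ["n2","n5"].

idom tree: n1←n0 n2←n0 n3←n1 n4←n2 n5←n2 n6←n0 n7←n4
Dom at joins:
  n2: preds {n0,n1,n4,n7}: {n0} ∩ {n0,n1} ∩ {n0,n2,n4} ∩ {n0,n2,n4,n7} = {n0}; idom=n0
  n6: preds {n1,n5}: {n0,n1} ∩ {n0,n2,n5} = {n0}; idom=n0

Frontier:
  join n2 pred n0: · stop@n0
  join n2 pred n1: n1 stop@n0
  join n2 pred n4: n4→n2 stop@n0
  join n2 pred n7: n7→n4→n2 stop@n0
  join n6 pred n1: n1 stop@n0
  join n6 pred n5: n5→n2 stop@n0
  n0: DF=∅
  n1: DF={n2,n6}
  n2: DF={n2,n6}
  n3: DF=∅
  n4: DF={n2}
  n5: DF={n6}
  n6: DF=∅
  n7: DF={n2}

DF(n2) = ["n2", "n6"]

Answer: ["n2", "n6"]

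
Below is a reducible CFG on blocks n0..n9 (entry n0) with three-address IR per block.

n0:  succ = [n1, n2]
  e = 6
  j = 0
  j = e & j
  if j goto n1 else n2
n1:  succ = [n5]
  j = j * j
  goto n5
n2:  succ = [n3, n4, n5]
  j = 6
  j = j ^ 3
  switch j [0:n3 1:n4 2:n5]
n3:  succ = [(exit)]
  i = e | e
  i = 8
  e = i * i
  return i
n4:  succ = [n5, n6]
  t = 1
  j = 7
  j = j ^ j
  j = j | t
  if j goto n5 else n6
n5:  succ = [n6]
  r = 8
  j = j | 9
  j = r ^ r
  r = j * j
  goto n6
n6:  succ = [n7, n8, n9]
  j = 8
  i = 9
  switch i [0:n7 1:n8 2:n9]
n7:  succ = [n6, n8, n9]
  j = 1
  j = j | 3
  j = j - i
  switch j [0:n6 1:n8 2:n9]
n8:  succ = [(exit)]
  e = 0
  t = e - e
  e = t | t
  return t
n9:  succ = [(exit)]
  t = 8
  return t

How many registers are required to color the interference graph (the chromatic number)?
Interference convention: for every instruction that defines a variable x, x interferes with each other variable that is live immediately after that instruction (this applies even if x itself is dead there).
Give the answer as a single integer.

Block summaries:
  n0: {e,j} / ∅
  n1: {j} / {j}
  n2: {j} / ∅
  n3: {e,i} / {e}
  n4: {j,t} / ∅
  n5: {j,r} / {j}
  n6: {i,j} / ∅
  n7: {j} / {i}
  n8: {e,t} / ∅
  n9: {t} / ∅

Liveness:
  live n0: ∅→{e,j}
  live n1: {j}→{j}
  live n2: {e}→{e,j}
  live n3: {e}→∅
  live n4: ∅→{j}
  live n5: {j}→∅
  live n6: ∅→{i}
  live n7: {i}→∅
  live n8: ∅→∅
  live n9: ∅→∅

Interfere edges:
  e — {i,j,t}
  i — {e,j}
  j — {e,i,r,t}
  r — {j}
  t — {e,j}

Registers:
  clique {e,i,j} ⇒ need ≥ 3
  assign e→R1 i→R2 j→R0 r→R1 t→R2 — no edge inside a register ⇒ χ ≤ 3
  χ = 3

Answer: 3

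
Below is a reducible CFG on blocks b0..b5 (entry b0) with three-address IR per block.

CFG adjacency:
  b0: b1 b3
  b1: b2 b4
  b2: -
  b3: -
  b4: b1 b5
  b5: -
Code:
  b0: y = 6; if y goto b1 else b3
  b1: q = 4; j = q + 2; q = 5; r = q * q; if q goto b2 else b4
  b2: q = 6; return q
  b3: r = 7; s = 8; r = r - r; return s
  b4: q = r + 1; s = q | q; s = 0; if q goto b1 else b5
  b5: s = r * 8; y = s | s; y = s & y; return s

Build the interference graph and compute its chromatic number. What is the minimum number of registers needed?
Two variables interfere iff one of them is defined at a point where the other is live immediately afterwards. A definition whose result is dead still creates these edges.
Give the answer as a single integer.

Answer: 3

Working:
Per-block:
  b0: {y} / ∅
  b1: {j,q,r} / ∅
  b2: {q} / ∅
  b3: {r,s} / ∅
  b4: {q,s} / {r}
  b5: {s,y} / {r}

Live sets:
  b0: in=∅ out=∅
  b1: in=∅ out={r}
  b2: in=∅ out=∅
  b3: in=∅ out=∅
  b4: in={r} out={r}
  b5: in={r} out=∅

Interference:
  j: ∅
  q: {r,s}
  r: {q,s}
  s: {q,r,y}
  y: {s}

Chromatic number:
  {q,r,s} pairwise interfere (3-clique) ⇒ χ ≥ 3
  assign j→c0 q→c1 r→c2 s→c0 y→c1 — no edge inside a register ⇒ χ ≤ 3
  χ = 3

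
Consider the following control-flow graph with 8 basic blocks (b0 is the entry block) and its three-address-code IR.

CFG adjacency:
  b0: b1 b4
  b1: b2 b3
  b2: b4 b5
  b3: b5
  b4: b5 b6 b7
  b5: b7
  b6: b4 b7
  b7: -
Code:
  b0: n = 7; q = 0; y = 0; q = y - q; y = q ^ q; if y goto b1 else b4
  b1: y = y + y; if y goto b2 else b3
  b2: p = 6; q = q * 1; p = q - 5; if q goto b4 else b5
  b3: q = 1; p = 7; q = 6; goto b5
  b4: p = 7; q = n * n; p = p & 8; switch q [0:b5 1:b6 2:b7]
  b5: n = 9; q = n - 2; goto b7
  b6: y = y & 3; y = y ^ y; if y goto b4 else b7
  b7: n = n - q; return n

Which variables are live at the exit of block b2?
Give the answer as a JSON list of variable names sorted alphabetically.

Answer: ["n", "y"]

Derivation:
Per-block:
  b0: {n,q,y} / ∅
  b1: {y} / {y}
  b2: {p,q} / {q}
  b3: {p,q} / ∅
  b4: {p,q} / {n}
  b5: {n,q} / ∅
  b6: {y} / {y}
  b7: {n} / {n,q}

Live sets:
  b0 li=∅ lo={n,q,y}
  b1 li={n,q,y} lo={n,q,y}
  b2 li={n,q,y} lo={n,y}
  b3 li=∅ lo=∅
  b4 li={n,y} lo={n,q,y}
  b5 li=∅ lo={n,q}
  b6 li={n,q,y} lo={n,q,y}
  b7 li={n,q} lo=∅

live-out(b2) = ["n", "y"]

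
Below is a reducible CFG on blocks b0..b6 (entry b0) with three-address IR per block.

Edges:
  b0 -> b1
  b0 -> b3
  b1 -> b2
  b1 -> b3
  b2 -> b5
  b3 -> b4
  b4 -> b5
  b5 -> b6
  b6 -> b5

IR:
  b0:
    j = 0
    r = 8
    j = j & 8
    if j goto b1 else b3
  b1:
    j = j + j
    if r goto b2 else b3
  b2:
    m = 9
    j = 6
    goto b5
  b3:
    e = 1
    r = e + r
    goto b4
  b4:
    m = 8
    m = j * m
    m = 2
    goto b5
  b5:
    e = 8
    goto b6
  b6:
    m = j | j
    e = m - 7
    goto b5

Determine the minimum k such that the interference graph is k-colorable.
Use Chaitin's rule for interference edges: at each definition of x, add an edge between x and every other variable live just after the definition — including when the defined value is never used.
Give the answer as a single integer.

Answer: 3

Derivation:
Block summaries:
  b0: {j,r} / ∅
  b1: {j} / {j,r}
  b2: {j,m} / ∅
  b3: {e,r} / {r}
  b4: {m} / {j}
  b5: {e} / ∅
  b6: {e,m} / {j}

Backward fixpoint:
  b0 li=∅ lo={j,r}
  b1 li={j,r} lo={j,r}
  b2 li=∅ lo={j}
  b3 li={j,r} lo={j}
  b4 li={j} lo={j}
  b5 li={j} lo={j}
  b6 li={j} lo={j}

Conflict graph:
  e↔{j,r}
  j↔{e,m,r}
  m↔{j}
  r↔{e,j}

Colouring:
  {e,j,r} pairwise interfere (3-clique) ⇒ χ ≥ 3
  assign e→c1 j→c0 m→c1 r→c2 — no edge inside a register ⇒ χ ≤ 3
  χ = 3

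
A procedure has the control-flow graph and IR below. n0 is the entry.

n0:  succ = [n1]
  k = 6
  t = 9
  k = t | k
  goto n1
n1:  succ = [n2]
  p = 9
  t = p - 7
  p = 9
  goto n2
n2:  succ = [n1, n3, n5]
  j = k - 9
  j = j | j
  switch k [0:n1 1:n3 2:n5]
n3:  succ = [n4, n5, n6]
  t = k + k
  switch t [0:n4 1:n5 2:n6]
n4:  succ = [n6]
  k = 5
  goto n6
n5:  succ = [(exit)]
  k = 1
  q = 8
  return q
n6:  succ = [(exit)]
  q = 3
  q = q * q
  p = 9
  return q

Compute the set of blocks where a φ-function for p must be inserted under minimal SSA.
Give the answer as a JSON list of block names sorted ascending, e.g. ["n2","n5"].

idom tree: n1←n0 n2←n1 n3←n2 n4←n3 n5←n2 n6←n3
Dom∩ at merges:
  n1: preds {n0,n2}: {n0} ∩ {n0,n1,n2} = {n0}; idom=n0
  n5: preds {n2,n3}: {n0,n1,n2} ∩ {n0,n1,n2,n3} = {n0,n1,n2}; idom=n2
  n6: preds {n3,n4}: {n0,n1,n2,n3} ∩ {n0,n1,n2,n3,n4} = {n0,n1,n2,n3}; idom=n3

DF derivation:
  n1←n0: walk · to n0
  n1←n2: walk n2→n1 to n0
  n5←n2: walk · to n2
  n5←n3: walk n3 to n2
  n6←n3: walk · to n3
  n6←n4: walk n4 to n3
  DF(n0)=∅
  DF(n1)={n1}
  DF(n2)={n1}
  DF(n3)={n5}
  DF(n4)={n6}
  DF(n5)=∅
  DF(n6)=∅

φ for p: defs {n1,n6}
  DF⁺ = {n1}

Answer: ["n1"]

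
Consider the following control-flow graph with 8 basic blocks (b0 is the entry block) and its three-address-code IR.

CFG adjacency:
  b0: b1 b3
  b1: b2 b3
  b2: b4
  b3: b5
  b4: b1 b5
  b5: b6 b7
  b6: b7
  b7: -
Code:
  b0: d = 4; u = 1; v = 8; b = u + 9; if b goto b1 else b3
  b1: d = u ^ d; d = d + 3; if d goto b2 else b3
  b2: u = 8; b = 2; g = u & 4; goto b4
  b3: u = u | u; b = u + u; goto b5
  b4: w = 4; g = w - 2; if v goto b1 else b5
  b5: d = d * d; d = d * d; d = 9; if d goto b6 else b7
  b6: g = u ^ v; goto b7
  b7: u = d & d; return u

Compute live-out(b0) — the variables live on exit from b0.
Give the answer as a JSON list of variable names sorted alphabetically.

Answer: ["d", "u", "v"]

Analysis:
Per-block:
  b0: def={b,d,u,v} ue=∅
  b1: def={d} ue={d,u}
  b2: def={b,g,u} ue=∅
  b3: def={b,u} ue={u}
  b4: def={g,w} ue={v}
  b5: def={d} ue={d}
  b6: def={g} ue={u,v}
  b7: def={u} ue={d}

Backward fixpoint:
  live b0: ∅→{d,u,v}
  live b1: {d,u,v}→{d,u,v}
  live b2: {d,v}→{d,u,v}
  live b3: {d,u,v}→{d,u,v}
  live b4: {d,u,v}→{d,u,v}
  live b5: {d,u,v}→{d,u,v}
  live b6: {d,u,v}→{d}
  live b7: {d}→∅

live-out(b0) = ["d", "u", "v"]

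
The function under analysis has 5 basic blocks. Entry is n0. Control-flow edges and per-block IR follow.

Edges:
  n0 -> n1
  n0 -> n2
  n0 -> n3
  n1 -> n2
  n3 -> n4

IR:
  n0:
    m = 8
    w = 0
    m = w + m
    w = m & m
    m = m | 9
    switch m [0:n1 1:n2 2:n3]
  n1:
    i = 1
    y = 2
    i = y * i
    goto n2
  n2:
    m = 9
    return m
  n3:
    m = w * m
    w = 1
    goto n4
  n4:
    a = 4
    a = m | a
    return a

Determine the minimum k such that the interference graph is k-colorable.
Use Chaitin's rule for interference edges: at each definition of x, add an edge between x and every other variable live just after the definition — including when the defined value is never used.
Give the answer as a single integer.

Answer: 2

Derivation:
Per-block:
  n0 def {m,w} use ∅
  n1 def {i,y} use ∅
  n2 def {m} use ∅
  n3 def {m,w} use {m,w}
  n4 def {a} use {m}

Liveness:
  n0: in=∅ out={m,w}
  n1: in=∅ out=∅
  n2: in=∅ out=∅
  n3: in={m,w} out={m}
  n4: in={m} out=∅

Conflict graph:
  a: {m}
  i: {y}
  m: {a,w}
  w: {m}
  y: {i}

Chromatic number:
  clique {a,m} ⇒ need ≥ 2
  assign a→R1 i→R0 m→R0 w→R1 y→R1 — no edge inside a register ⇒ χ ≤ 2
  χ = 2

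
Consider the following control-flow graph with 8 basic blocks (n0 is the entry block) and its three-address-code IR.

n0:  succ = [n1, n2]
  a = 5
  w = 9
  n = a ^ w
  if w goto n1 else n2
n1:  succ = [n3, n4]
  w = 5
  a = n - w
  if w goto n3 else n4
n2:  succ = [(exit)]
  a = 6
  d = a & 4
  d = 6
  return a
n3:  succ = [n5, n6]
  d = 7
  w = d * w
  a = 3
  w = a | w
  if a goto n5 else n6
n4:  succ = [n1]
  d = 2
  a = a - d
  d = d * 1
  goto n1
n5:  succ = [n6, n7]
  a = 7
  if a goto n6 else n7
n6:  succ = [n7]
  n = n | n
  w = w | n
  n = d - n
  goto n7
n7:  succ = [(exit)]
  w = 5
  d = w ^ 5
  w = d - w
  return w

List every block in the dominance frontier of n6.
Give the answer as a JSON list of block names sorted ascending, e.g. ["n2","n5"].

idom tree: n1←n0 n2←n0 n3←n1 n4←n1 n5←n3 n6←n3 n7←n3
Dom∩ at merges:
  n1: preds {n0,n4}: {n0} ∩ {n0,n1,n4} = {n0}; idom=n0
  n6: preds {n3,n5}: {n0,n1,n3} ∩ {n0,n1,n3,n5} = {n0,n1,n3}; idom=n3
  n7: preds {n5,n6}: {n0,n1,n3,n5} ∩ {n0,n1,n3,n6} = {n0,n1,n3}; idom=n3

DF walk-up:
  n1←n0: walk · to n0
  n1←n4: walk n4→n1 to n0
  n6←n3: walk · to n3
  n6←n5: walk n5 to n3
  n7←n5: walk n5 to n3
  n7←n6: walk n6 to n3
  DF(n0)=∅
  DF(n1)={n1}
  DF(n2)=∅
  DF(n3)=∅
  DF(n4)={n1}
  DF(n5)={n6,n7}
  DF(n6)={n7}
  DF(n7)=∅

DF(n6) = ["n7"]

Answer: ["n7"]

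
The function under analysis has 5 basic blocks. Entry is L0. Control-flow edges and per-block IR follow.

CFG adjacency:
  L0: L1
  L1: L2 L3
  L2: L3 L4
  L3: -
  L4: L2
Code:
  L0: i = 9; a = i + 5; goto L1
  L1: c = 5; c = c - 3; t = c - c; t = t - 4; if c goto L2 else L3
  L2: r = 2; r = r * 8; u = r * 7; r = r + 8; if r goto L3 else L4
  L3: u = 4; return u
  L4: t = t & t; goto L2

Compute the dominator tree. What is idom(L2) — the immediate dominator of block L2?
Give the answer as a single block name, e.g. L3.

Answer: L1

Working:
idom tree: L1←L0 L2←L1 L3←L1 L4←L2
Dom at joins:
  L2: preds {L1,L4}: {L0,L1} ∩ {L0,L1,L2,L4} = {L0,L1}; idom=L1
  L3: preds {L1,L2}: {L0,L1} ∩ {L0,L1,L2} = {L0,L1}; idom=L1

idom(L2) = L1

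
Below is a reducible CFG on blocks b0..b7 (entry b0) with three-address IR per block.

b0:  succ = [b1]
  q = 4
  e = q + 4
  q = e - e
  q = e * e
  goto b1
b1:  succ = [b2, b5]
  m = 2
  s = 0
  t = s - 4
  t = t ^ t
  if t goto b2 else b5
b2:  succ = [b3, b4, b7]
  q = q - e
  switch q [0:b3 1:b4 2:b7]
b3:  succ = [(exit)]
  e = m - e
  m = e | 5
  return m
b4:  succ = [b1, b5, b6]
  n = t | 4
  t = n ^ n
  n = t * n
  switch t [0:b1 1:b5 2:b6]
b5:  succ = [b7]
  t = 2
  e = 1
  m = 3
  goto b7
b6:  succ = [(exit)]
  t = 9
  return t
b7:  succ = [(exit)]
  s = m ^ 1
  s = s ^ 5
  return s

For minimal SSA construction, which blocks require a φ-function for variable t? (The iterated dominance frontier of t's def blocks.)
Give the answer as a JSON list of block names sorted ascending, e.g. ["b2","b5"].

idom tree: b1←b0 b2←b1 b3←b2 b4←b2 b5←b1 b6←b4 b7←b1
Dom∩ at merges:
  b1: preds {b0,b4}: {b0} ∩ {b0,b1,b2,b4} = {b0}; idom=b0
  b5: preds {b1,b4}: {b0,b1} ∩ {b0,b1,b2,b4} = {b0,b1}; idom=b1
  b7: preds {b2,b5}: {b0,b1,b2} ∩ {b0,b1,b5} = {b0,b1}; idom=b1

DF walk-up:
  b1←b0: walk · to b0
  b1←b4: walk b4→b2→b1 to b0
  b5←b1: walk · to b1
  b5←b4: walk b4→b2 to b1
  b7←b2: walk b2 to b1
  b7←b5: walk b5 to b1
  DF(b0)=∅
  DF(b1)={b1}
  DF(b2)={b1,b5,b7}
  DF(b3)=∅
  DF(b4)={b1,b5}
  DF(b5)={b7}
  DF(b6)=∅
  DF(b7)=∅

φ for t: defs {b1,b4,b5,b6}
  DF⁺ = {b1,b5,b7}

Answer: ["b1", "b5", "b7"]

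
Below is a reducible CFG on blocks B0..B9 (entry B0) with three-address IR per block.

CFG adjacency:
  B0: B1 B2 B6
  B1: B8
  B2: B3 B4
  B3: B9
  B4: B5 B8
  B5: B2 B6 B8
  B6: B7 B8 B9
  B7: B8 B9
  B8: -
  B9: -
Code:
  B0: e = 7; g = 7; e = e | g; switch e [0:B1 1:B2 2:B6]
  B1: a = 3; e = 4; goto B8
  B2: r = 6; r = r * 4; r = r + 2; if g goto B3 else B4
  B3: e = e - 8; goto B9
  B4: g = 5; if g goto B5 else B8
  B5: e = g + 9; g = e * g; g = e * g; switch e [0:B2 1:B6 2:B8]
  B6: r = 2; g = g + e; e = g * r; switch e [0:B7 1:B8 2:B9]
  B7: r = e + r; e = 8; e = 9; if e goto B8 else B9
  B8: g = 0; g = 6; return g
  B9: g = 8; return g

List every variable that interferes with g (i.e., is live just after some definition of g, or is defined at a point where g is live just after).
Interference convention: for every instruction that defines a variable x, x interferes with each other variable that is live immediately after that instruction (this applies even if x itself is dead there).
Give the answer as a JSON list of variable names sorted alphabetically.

Per-block:
  B0: def={e,g} ue=∅
  B1: def={a,e} ue=∅
  B2: def={r} ue={g}
  B3: def={e} ue={e}
  B4: def={g} ue=∅
  B5: def={e,g} ue={g}
  B6: def={e,g,r} ue={e,g}
  B7: def={e,r} ue={e,r}
  B8: def={g} ue=∅
  B9: def={g} ue=∅

Live sets:
  B0: in=∅ out={e,g}
  B1: in=∅ out=∅
  B2: in={e,g} out={e}
  B3: in={e} out=∅
  B4: in=∅ out={g}
  B5: in={g} out={e,g}
  B6: in={e,g} out={e,r}
  B7: in={e,r} out=∅
  B8: in=∅ out=∅
  B9: in=∅ out=∅

Interfere edges:
  a↔∅
  e↔{g,r}
  g↔{e,r}
  r↔{e,g}

N(g) = ["e", "r"]

Answer: ["e", "r"]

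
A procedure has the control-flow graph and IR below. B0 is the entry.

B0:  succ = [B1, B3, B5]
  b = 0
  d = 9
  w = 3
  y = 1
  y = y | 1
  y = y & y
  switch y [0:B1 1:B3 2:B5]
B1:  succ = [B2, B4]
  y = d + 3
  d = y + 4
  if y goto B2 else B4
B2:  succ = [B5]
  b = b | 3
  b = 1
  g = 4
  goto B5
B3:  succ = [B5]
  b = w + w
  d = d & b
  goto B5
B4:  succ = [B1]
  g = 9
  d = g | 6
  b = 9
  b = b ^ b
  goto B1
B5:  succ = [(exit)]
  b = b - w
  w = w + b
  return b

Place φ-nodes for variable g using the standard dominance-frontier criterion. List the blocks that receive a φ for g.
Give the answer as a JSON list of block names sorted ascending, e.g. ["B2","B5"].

idom tree: B1←B0 B2←B1 B3←B0 B4←B1 B5←B0
Join-block Dom:
  B1: preds {B0,B4}: {B0} ∩ {B0,B1,B4} = {B0}; idom=B0
  B5: preds {B0,B2,B3}: {B0} ∩ {B0,B1,B2} ∩ {B0,B3} = {B0}; idom=B0

DF walk-up:
  B1←B0: walk · to B0
  B1←B4: walk B4→B1 to B0
  B5←B0: walk · to B0
  B5←B2: walk B2→B1 to B0
  B5←B3: walk B3 to B0
  B0 → ∅
  B1 → {B1,B5}
  B2 → {B5}
  B3 → {B5}
  B4 → {B1}
  B5 → ∅

φ for g: defs {B2,B4}
  DF⁺ = {B1,B5}

Answer: ["B1", "B5"]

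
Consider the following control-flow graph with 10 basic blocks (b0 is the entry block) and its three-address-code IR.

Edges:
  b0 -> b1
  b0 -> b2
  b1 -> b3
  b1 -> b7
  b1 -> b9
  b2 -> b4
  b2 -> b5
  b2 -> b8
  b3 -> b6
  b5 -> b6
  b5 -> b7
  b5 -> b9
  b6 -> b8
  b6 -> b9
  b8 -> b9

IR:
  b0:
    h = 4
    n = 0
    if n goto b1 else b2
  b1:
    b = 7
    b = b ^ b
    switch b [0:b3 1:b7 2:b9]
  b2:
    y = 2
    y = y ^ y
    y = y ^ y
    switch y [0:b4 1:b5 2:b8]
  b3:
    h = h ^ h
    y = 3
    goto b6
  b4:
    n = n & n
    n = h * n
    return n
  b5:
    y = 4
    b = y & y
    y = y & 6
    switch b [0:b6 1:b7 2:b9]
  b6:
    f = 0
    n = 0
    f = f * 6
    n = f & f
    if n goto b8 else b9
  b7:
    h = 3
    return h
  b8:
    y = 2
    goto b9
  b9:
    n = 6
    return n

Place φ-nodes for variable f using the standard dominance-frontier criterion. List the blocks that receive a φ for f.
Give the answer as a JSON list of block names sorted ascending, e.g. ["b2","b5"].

idom tree: b1←b0 b2←b0 b3←b1 b4←b2 b5←b2 b6←b0 b7←b0 b8←b0 b9←b0
Join-block Dom:
  b6: preds {b3,b5}: {b0,b1,b3} ∩ {b0,b2,b5} = {b0}; idom=b0
  b7: preds {b1,b5}: {b0,b1} ∩ {b0,b2,b5} = {b0}; idom=b0
  b8: preds {b2,b6}: {b0,b2} ∩ {b0,b6} = {b0}; idom=b0
  b9: preds {b1,b5,b6,b8}: {b0,b1} ∩ {b0,b2,b5} ∩ {b0,b6} ∩ {b0,b8} = {b0}; idom=b0

DF walk-up:
  join b6 pred b3: b3→b1 stop@b0
  join b6 pred b5: b5→b2 stop@b0
  join b7 pred b1: b1 stop@b0
  join b7 pred b5: b5→b2 stop@b0
  join b8 pred b2: b2 stop@b0
  join b8 pred b6: b6 stop@b0
  join b9 pred b1: b1 stop@b0
  join b9 pred b5: b5→b2 stop@b0
  join b9 pred b6: b6 stop@b0
  join b9 pred b8: b8 stop@b0
  b0 → ∅
  b1 → {b6,b7,b9}
  b2 → {b6,b7,b8,b9}
  b3 → {b6}
  b4 → ∅
  b5 → {b6,b7,b9}
  b6 → {b8,b9}
  b7 → ∅
  b8 → {b9}
  b9 → ∅

φ for f: defs {b6}
  DF⁺ = {b8,b9}

Answer: ["b8", "b9"]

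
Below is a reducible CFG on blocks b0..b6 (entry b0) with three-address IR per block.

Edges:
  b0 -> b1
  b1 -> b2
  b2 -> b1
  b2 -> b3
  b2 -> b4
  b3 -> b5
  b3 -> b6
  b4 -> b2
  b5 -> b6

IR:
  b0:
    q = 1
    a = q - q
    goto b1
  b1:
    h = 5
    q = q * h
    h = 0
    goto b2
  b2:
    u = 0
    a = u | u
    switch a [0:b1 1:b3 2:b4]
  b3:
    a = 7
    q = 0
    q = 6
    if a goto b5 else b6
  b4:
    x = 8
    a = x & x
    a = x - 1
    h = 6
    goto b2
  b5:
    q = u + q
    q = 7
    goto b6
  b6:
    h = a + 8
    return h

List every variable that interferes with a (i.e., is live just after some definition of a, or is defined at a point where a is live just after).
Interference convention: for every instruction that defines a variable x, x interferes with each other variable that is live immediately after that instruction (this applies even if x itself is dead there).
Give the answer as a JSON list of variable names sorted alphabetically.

Answer: ["q", "u", "x"]

Derivation:
def/use:
  b0: {a,q} / ∅
  b1: {h,q} / {q}
  b2: {a,u} / ∅
  b3: {a,q} / ∅
  b4: {a,h,x} / ∅
  b5: {q} / {q,u}
  b6: {h} / {a}

Liveness:
  b0: in=∅ out={q}
  b1: in={q} out={q}
  b2: in={q} out={q,u}
  b3: in={u} out={a,q,u}
  b4: in={q} out={q}
  b5: in={a,q,u} out={a}
  b6: in={a} out=∅

Interfere edges:
  a: {q,u,x}
  h: {q}
  q: {a,h,u,x}
  u: {a,q}
  x: {a,q}

N(a) = ["q", "u", "x"]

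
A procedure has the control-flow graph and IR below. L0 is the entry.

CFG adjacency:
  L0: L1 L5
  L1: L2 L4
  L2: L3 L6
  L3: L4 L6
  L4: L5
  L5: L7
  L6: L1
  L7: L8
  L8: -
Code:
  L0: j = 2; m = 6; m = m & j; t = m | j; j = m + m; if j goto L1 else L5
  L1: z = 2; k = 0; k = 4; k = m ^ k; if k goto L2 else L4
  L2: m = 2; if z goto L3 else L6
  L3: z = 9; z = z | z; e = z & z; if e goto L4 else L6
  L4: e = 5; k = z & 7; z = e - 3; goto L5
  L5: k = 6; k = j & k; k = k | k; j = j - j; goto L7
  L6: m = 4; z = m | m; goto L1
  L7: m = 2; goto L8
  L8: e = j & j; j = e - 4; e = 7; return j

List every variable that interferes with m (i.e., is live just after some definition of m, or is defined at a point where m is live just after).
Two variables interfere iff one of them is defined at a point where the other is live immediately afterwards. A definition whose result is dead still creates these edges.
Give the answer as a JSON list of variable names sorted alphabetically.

def/use:
  L0: {j,m,t} / ∅
  L1: {k,z} / {m}
  L2: {m} / {z}
  L3: {e,z} / ∅
  L4: {e,k,z} / {z}
  L5: {j,k} / {j}
  L6: {m,z} / ∅
  L7: {m} / ∅
  L8: {e,j} / {j}

Backward fixpoint:
  L0: in=∅ out={j,m}
  L1: in={j,m} out={j,z}
  L2: in={j,z} out={j}
  L3: in={j} out={j,z}
  L4: in={j,z} out={j}
  L5: in={j} out={j}
  L6: in={j} out={j,m}
  L7: in={j} out={j}
  L8: in={j} out=∅

Conflict graph:
  e — {j,k,z}
  j — {e,k,m,z}
  k — {e,j,m,z}
  m — {j,k,t,z}
  t — {m}
  z — {e,j,k,m}

N(m) = ["j", "k", "t", "z"]

Answer: ["j", "k", "t", "z"]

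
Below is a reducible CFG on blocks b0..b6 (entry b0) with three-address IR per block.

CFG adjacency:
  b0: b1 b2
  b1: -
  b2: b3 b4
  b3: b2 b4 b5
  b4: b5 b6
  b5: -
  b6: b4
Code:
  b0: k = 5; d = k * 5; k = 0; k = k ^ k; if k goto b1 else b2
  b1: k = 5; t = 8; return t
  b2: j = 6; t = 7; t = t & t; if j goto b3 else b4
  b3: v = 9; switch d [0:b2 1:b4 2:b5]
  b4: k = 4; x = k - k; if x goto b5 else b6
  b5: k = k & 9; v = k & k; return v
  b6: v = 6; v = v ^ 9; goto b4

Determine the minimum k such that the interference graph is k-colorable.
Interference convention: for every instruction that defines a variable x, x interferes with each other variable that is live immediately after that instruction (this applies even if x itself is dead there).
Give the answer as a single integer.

Block summaries:
  b0: {d,k} / ∅
  b1: {k,t} / ∅
  b2: {j,t} / ∅
  b3: {v} / {d}
  b4: {k,x} / ∅
  b5: {k,v} / {k}
  b6: {v} / ∅

Liveness:
  b0 li=∅ lo={d,k}
  b1 li=∅ lo=∅
  b2 li={d,k} lo={d,k}
  b3 li={d,k} lo={d,k}
  b4 li=∅ lo={k}
  b5 li={k} lo=∅
  b6 li=∅ lo=∅

Interference:
  d — {j,k,t,v}
  j — {d,k,t}
  k — {d,j,t,v,x}
  t — {d,j,k}
  v — {d,k}
  x — {k}

Chromatic number:
  clique {d,j,k,t} ⇒ need ≥ 4
  4-colouring: r0={k}  r1={d,x}  r2={j,v}  r3={t}
  χ = 4

Answer: 4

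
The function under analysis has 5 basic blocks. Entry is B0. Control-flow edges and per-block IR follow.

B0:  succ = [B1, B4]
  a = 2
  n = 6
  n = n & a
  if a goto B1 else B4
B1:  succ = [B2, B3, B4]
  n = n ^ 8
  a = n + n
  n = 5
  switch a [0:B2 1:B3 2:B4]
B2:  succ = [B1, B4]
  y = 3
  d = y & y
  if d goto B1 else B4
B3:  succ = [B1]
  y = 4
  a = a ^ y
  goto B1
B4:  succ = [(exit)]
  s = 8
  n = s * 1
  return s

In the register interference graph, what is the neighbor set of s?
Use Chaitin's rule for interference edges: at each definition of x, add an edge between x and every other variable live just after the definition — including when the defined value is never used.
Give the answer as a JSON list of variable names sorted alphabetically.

Block summaries:
  B0 def {a,n} use ∅
  B1 def {a,n} use {n}
  B2 def {d,y} use ∅
  B3 def {a,y} use {a}
  B4 def {n,s} use ∅

Live sets:
  live B0: ∅→{n}
  live B1: {n}→{a,n}
  live B2: {n}→{n}
  live B3: {a,n}→{n}
  live B4: ∅→∅

Conflict graph:
  a — {n,y}
  d — {n}
  n — {a,d,s,y}
  s — {n}
  y — {a,n}

N(s) = ["n"]

Answer: ["n"]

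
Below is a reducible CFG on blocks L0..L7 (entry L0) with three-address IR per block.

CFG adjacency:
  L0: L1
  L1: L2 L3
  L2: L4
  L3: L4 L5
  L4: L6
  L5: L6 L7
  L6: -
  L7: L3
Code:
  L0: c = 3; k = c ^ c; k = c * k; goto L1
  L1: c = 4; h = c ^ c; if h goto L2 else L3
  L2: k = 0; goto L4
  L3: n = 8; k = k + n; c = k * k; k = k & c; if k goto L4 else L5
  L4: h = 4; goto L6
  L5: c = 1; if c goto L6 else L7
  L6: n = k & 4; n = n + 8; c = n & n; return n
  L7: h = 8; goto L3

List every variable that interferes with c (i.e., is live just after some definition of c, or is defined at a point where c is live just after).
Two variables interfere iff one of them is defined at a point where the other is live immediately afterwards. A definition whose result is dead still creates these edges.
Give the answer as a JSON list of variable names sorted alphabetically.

Answer: ["k", "n"]

Analysis:
Block summaries:
  L0 def {c,k} use ∅
  L1 def {c,h} use ∅
  L2 def {k} use ∅
  L3 def {c,k,n} use {k}
  L4 def {h} use ∅
  L5 def {c} use ∅
  L6 def {c,n} use {k}
  L7 def {h} use ∅

Live sets:
  L0: in=∅ out={k}
  L1: in={k} out={k}
  L2: in=∅ out={k}
  L3: in={k} out={k}
  L4: in={k} out={k}
  L5: in={k} out={k}
  L6: in={k} out=∅
  L7: in={k} out={k}

Interfere edges:
  c↔{k,n}
  h↔{k}
  k↔{c,h,n}
  n↔{c,k}

N(c) = ["k", "n"]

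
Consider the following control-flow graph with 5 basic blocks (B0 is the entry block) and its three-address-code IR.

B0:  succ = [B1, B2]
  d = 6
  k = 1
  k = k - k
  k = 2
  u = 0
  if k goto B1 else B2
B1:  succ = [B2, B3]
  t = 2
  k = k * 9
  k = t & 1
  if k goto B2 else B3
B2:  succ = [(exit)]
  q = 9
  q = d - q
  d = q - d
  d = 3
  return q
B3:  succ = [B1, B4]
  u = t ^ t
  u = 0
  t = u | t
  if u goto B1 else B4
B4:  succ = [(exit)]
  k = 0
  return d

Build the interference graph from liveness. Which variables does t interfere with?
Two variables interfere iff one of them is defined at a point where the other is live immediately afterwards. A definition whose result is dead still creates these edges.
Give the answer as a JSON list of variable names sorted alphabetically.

Per-block:
  B0 def {d,k,u} use ∅
  B1 def {k,t} use {k}
  B2 def {d,q} use {d}
  B3 def {t,u} use {t}
  B4 def {k} use {d}

Backward fixpoint:
  live B0: ∅→{d,k}
  live B1: {d,k}→{d,k,t}
  live B2: {d}→∅
  live B3: {d,k,t}→{d,k}
  live B4: {d}→∅

Interference:
  d — {k,q,t,u}
  k — {d,t,u}
  q — {d}
  t — {d,k,u}
  u — {d,k,t}

N(t) = ["d", "k", "u"]

Answer: ["d", "k", "u"]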